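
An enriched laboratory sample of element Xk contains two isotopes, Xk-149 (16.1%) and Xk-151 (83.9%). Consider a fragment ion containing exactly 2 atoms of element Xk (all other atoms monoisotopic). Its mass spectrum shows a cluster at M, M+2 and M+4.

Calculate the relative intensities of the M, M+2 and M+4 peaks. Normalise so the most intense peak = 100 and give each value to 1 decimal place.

The 2 Xk atoms are independent, so intensities follow the terms of (0.161 + 0.839)^2.
P(M) = 0.161^2 = 0.025921
P(M+2) = 2 × 0.161^1 × 0.839^1 = 0.270158
P(M+4) = 0.839^2 = 0.703921
The M+4 peak is largest (0.703921); scaling to 100 gives 3.7 : 38.4 : 100.0.

3.7 : 38.4 : 100.0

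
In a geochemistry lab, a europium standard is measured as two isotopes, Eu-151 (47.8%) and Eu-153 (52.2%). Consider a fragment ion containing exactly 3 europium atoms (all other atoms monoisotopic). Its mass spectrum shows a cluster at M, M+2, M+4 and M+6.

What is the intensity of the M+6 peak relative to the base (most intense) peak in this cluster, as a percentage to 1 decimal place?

36.4%

Binomial terms of (0.478 + 0.522)^3: M 0.1092, M+2 0.3578, M+4 0.3907, M+6 0.1422 → M+4 is the base peak.
P(M+4) = C(3,2) × 0.478^1 × 0.522^2 = 3 × 0.4780 × 0.272484 = 0.390742 (base)
P(M+6) = C(3,3) × 0.478^0 × 0.522^3 = 1 × 1.0000 × 0.14223665 = 0.142237
Relative intensity = 0.142237 / 0.390742 × 100 = 36.4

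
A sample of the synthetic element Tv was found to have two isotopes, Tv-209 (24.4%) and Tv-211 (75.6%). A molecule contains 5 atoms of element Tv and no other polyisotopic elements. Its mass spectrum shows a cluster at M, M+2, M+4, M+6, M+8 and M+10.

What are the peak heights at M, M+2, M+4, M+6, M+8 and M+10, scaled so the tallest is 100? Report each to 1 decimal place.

Each Tv atom is independently Tv-209 (p = 0.244) or Tv-211 (q = 0.756); the cluster is the binomial expansion (p + q)^5.
P(M) = 0.244^5 = 0.000865
P(M+2) = 5 × 0.244^4 × 0.756^1 = 0.013398
P(M+4) = 10 × 0.244^3 × 0.756^2 = 0.083026
P(M+6) = 10 × 0.244^2 × 0.756^3 = 0.257244
P(M+8) = 5 × 0.244^1 × 0.756^4 = 0.398517
P(M+10) = 0.756^5 = 0.246950
The M+8 peak is largest (0.398517); scaling to 100 gives 0.2 : 3.4 : 20.8 : 64.6 : 100.0 : 62.0.

0.2 : 3.4 : 20.8 : 64.6 : 100.0 : 62.0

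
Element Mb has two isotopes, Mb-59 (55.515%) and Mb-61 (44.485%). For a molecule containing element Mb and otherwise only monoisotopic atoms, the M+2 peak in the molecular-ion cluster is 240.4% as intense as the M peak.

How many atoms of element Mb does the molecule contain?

The M+2/M ratio from n Mb atoms is n · q/p = n · 0.44485/0.55515.
n = 2.404 × 0.55515/0.44485 = 3.00 ≈ 3

3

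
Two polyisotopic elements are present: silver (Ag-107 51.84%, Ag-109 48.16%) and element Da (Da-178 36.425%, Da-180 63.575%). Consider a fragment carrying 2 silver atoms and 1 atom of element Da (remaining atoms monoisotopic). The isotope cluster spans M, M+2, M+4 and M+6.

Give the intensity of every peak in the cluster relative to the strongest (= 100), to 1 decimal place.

24.4 : 87.8 : 100.0 : 36.7

Silver pattern (n=2): 0.26873856 : 0.49932288 : 0.23193856
Element Da pattern (n=1): 0.36425 : 0.63575
Convolve the two distributions (both contribute in 2-u steps):
  M: 0.26873856×0.36425 = 0.097888
  M+2: 0.26873856×0.63575 + 0.49932288×0.36425 = 0.352729
  M+4: 0.49932288×0.63575 + 0.23193856×0.36425 = 0.401928
  M+6: 0.23193856×0.63575 = 0.147455
Scale to base peak (0.401928) = 100: 24.4 : 87.8 : 100.0 : 36.7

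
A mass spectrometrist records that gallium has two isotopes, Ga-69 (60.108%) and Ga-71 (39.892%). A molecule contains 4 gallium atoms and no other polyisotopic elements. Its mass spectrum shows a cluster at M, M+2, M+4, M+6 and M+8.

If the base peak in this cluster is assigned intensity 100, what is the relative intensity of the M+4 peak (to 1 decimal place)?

99.6

(0.60108 + 0.39892)^4 gives M 0.1305, M+2 0.3465, M+4 0.3450, M+6 0.1526, M+8 0.0253; the largest is M+2.
P(M+2) = C(4,1) × 0.60108^3 × 0.39892^1 = 4 × 0.2171685 × 0.39892 = 0.346531 (base)
P(M+4) = C(4,2) × 0.60108^2 × 0.39892^2 = 6 × 0.36129717 × 0.15913717 = 0.344975
Relative intensity = 0.344975 / 0.346531 × 100 = 99.6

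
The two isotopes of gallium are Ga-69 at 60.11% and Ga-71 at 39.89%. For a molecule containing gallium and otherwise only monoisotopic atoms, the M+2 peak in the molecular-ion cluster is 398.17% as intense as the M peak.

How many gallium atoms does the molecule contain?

6

The M+2/M ratio from n Ga atoms is n · q/p = n · 0.3989/0.6011.
n = 3.9817 × 0.6011/0.3989 = 6.00 ≈ 6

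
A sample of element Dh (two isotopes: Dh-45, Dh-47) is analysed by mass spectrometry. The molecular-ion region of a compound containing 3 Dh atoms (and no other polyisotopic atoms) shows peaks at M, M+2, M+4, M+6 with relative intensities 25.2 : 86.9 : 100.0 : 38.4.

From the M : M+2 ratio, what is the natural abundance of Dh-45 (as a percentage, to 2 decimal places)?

Write p for the Dh-45 fraction. I(M+2)/I(M) = [C(3,1)·p^2·(1−p)] / p^3 = 3·(1−p)/p = 86.9/25.2 = 3.4484
(1−p)/p = 3.4484/3 = 1.1495  ⇒  p = 1/(1 + 1.1495) = 0.4652
Dh-45: 46.52%, Dh-47: 53.48%.

46.52%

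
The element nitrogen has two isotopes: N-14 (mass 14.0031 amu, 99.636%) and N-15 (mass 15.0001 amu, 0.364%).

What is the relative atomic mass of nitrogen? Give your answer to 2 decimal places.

14.01 amu

Ar = Σ fᵢ·mᵢ = 0.99636 × 14.0031 + 0.00364 × 15.0001
= 13.95213 + 0.05460 = 14.00673 amu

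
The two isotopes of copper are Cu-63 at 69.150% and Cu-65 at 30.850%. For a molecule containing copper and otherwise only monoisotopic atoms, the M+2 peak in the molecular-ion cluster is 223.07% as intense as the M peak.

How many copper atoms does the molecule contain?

For n independent Cu atoms, I(M+2)/I(M) = n · (abundance Cu-65) / (abundance Cu-63) = n · 0.30850/0.69150.
n = 2.2307 × 0.69150/0.30850 = 5.00 ≈ 5

5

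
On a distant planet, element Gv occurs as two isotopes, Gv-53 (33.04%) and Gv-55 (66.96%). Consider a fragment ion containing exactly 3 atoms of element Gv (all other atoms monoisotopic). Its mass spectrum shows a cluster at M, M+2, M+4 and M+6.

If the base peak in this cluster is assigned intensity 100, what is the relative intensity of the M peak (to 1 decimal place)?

Term probabilities: M 0.0361, M+2 0.2193, M+4 0.4444, M+6 0.3002. Base peak = M+4.
P(M+4) = C(3,2) × 0.3304^1 × 0.6696^2 = 3 × 0.3304 × 0.44836416 = 0.444419 (base)
P(M) = C(3,0) × 0.3304^3 × 0.6696^0 = 1 × 0.03606784 × 1.0000 = 0.036068
Relative intensity = 0.036068 / 0.444419 × 100 = 8.1

8.1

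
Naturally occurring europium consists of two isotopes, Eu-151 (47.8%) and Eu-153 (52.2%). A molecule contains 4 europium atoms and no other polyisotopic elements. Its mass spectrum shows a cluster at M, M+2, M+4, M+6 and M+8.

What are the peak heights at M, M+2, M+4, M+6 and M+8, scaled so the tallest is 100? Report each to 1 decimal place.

The 4 Eu atoms are independent, so intensities follow the terms of (0.478 + 0.522)^4.
P(M) = 0.478^4 = 0.052205
P(M+2) = 4 × 0.478^3 × 0.522^1 = 0.228042
P(M+4) = 6 × 0.478^2 × 0.522^2 = 0.373549
P(M+6) = 4 × 0.478^1 × 0.522^3 = 0.271956
P(M+8) = 0.522^4 = 0.074248
The M+4 peak is largest (0.373549); scaling to 100 gives 14.0 : 61.0 : 100.0 : 72.8 : 19.9.

14.0 : 61.0 : 100.0 : 72.8 : 19.9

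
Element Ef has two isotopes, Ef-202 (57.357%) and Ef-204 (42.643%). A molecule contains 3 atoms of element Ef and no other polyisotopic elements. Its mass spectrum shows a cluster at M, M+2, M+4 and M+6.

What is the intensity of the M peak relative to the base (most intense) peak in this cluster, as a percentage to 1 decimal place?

44.8%

(0.57357 + 0.42643)^3 gives M 0.1887, M+2 0.4209, M+4 0.3129, M+6 0.0775; the largest is M+2.
P(M+2) = C(3,1) × 0.57357^2 × 0.42643^1 = 3 × 0.32898254 × 0.42643 = 0.420864 (base)
P(M) = C(3,0) × 0.57357^3 × 0.42643^0 = 1 × 0.18869452 × 1.0000 = 0.188695
Relative intensity = 0.188695 / 0.420864 × 100 = 44.8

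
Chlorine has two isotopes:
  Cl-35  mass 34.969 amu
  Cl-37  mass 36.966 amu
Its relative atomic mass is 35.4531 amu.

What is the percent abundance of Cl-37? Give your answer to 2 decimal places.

Let x be the fractional abundance of Cl-35; then Cl-37 has abundance 1 − x.
34.969·x + 36.966·(1 − x) = 35.4531
(34.969 − 36.966)·x = 35.4531 − 36.966
x = -1.5129 / -1.997 = 0.75759 → 75.76% Cl-35, 24.24% Cl-37.

24.24%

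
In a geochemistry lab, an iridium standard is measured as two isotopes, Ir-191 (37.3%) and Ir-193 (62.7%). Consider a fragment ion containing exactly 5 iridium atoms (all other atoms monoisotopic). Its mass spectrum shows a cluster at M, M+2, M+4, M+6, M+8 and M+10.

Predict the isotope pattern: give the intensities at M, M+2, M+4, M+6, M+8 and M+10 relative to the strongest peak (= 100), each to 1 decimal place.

Expanding (0.373 + 0.627)^5:
P(M) = 0.373^5 = 0.007220
P(M+2) = 5 × 0.373^4 × 0.627^1 = 0.060684
P(M+4) = 10 × 0.373^3 × 0.627^2 = 0.204015
P(M+6) = 10 × 0.373^2 × 0.627^3 = 0.342942
P(M+8) = 5 × 0.373^1 × 0.627^4 = 0.288237
P(M+10) = 0.627^5 = 0.096903
The M+6 peak is largest (0.342942); scaling to 100 gives 2.1 : 17.7 : 59.5 : 100.0 : 84.0 : 28.3.

2.1 : 17.7 : 59.5 : 100.0 : 84.0 : 28.3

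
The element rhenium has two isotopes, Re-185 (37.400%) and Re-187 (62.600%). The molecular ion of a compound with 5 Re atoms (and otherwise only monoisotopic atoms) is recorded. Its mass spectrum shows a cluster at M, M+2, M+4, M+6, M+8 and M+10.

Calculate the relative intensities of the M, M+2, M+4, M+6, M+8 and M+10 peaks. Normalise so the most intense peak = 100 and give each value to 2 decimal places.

Each Re atom is independently Re-185 (p = 0.37400) or Re-187 (q = 0.62600); the cluster is the binomial expansion (p + q)^5.
P(M) = 0.37400^5 = 0.007317
P(M+2) = 5 × 0.37400^4 × 0.62600^1 = 0.061239
P(M+4) = 10 × 0.37400^3 × 0.62600^2 = 0.205005
P(M+6) = 10 × 0.37400^2 × 0.62600^3 = 0.343136
P(M+8) = 5 × 0.37400^1 × 0.62600^4 = 0.287170
P(M+10) = 0.62600^5 = 0.096133
The M+6 peak is largest (0.343136); scaling to 100 gives 2.13 : 17.85 : 59.74 : 100.00 : 83.69 : 28.02.

2.13 : 17.85 : 59.74 : 100.00 : 83.69 : 28.02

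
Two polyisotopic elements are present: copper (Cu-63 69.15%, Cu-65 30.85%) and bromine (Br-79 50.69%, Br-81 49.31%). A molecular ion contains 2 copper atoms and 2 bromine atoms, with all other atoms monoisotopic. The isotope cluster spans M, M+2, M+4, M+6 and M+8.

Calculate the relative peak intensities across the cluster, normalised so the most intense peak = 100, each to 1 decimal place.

34.7 : 98.5 : 100.0 : 42.7 : 6.5

Copper pattern (n=2): 0.47817225 : 0.4266555 : 0.09517225
Bromine pattern (n=2): 0.25694761 : 0.49990478 : 0.24314761
Convolve the two distributions (both contribute in 2-u steps):
  M: 0.47817225×0.25694761 = 0.122865
  M+2: 0.47817225×0.49990478 + 0.4266555×0.25694761 = 0.348669
  M+4: 0.47817225×0.24314761 + 0.4266555×0.49990478 + 0.09517225×0.25694761 = 0.354008
  M+6: 0.4266555×0.24314761 + 0.09517225×0.49990478 = 0.151317
  M+8: 0.09517225×0.24314761 = 0.023141
Scale to base peak (0.354008) = 100: 34.7 : 98.5 : 100.0 : 42.7 : 6.5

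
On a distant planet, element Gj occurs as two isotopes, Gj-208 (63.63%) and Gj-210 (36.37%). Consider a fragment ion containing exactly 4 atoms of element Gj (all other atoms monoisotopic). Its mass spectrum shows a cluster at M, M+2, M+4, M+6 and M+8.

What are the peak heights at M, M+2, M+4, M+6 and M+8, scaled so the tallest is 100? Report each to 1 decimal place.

43.7 : 100.0 : 85.7 : 32.7 : 4.7

Expanding (0.6363 + 0.3637)^4:
P(M) = 0.6363^4 = 0.163926
P(M+2) = 4 × 0.6363^3 × 0.3637^1 = 0.374791
P(M+4) = 6 × 0.6363^2 × 0.3637^2 = 0.321338
P(M+6) = 4 × 0.6363^1 × 0.3637^3 = 0.122448
P(M+8) = 0.3637^4 = 0.017497
The M+2 peak is largest (0.374791); scaling to 100 gives 43.7 : 100.0 : 85.7 : 32.7 : 4.7.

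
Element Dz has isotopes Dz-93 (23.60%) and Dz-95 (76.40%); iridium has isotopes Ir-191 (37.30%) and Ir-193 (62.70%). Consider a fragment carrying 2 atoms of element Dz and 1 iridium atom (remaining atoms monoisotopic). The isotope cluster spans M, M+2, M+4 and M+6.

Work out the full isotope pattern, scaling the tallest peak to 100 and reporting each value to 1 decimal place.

Element Dz pattern (n=2): 0.055696 : 0.360608 : 0.583696
Iridium pattern (n=1): 0.3730 : 0.6270
Convolve the two distributions (both contribute in 2-u steps):
  M: 0.055696×0.3730 = 0.020775
  M+2: 0.055696×0.6270 + 0.360608×0.3730 = 0.169428
  M+4: 0.360608×0.6270 + 0.583696×0.3730 = 0.443820
  M+6: 0.583696×0.6270 = 0.365977
Scale to base peak (0.443820) = 100: 4.7 : 38.2 : 100.0 : 82.5

4.7 : 38.2 : 100.0 : 82.5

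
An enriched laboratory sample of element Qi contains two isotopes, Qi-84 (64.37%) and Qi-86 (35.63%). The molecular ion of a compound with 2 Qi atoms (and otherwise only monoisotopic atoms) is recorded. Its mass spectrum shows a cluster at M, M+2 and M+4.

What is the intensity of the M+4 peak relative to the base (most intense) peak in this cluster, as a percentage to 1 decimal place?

(0.6437 + 0.3563)^2 gives M 0.4143, M+2 0.4587, M+4 0.1269; the largest is M+2.
P(M+2) = C(2,1) × 0.6437^1 × 0.3563^1 = 2 × 0.6437 × 0.3563 = 0.458701 (base)
P(M+4) = C(2,2) × 0.6437^0 × 0.3563^2 = 1 × 1.0000 × 0.12694969 = 0.126950
Relative intensity = 0.126950 / 0.458701 × 100 = 27.7

27.7%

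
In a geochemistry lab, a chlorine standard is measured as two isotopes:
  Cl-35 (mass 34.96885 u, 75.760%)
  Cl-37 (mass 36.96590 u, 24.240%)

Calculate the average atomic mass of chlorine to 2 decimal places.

Average mass = Σ (abundance × isotope mass) = 0.75760 × 34.96885 + 0.24240 × 36.96590
= 26.492401 + 8.960534 = 35.452935 u

35.45 u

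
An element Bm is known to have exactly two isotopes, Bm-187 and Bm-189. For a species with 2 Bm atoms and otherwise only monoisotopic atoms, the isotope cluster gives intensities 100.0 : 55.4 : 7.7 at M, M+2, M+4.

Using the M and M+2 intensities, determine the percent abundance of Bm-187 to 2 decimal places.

Write p for the Bm-187 fraction. I(M+2)/I(M) = [C(2,1)·p^1·(1−p)] / p^2 = 2·(1−p)/p = 55.4/100.0 = 0.5540
(1−p)/p = 0.5540/2 = 0.2770  ⇒  p = 1/(1 + 0.2770) = 0.7831
Bm-187: 78.31%, Bm-189: 21.69%.

78.31%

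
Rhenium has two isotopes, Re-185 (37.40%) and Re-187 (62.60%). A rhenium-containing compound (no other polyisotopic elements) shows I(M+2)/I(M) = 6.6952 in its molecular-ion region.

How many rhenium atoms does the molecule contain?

4

With n Re atoms, P(M+2)/P(M) = C(n,1)·p^(n−1)q / p^n = n·q/p = n · 0.6260/0.3740.
n = 6.6952 × 0.3740/0.6260 = 4.00 ≈ 4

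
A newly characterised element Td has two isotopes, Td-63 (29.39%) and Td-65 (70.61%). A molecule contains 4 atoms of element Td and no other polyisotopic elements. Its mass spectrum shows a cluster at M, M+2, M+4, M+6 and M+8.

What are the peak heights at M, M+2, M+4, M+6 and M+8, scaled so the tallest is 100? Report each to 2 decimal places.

Each Td atom is independently Td-63 (p = 0.2939) or Td-65 (q = 0.7061); the cluster is the binomial expansion (p + q)^4.
P(M) = 0.2939^4 = 0.007461
P(M+2) = 4 × 0.2939^3 × 0.7061^1 = 0.071701
P(M+4) = 6 × 0.2939^2 × 0.7061^2 = 0.258394
P(M+6) = 4 × 0.2939^1 × 0.7061^3 = 0.413865
P(M+8) = 0.7061^4 = 0.248579
The M+6 peak is largest (0.413865); scaling to 100 gives 1.80 : 17.32 : 62.43 : 100.00 : 60.06.

1.80 : 17.32 : 62.43 : 100.00 : 60.06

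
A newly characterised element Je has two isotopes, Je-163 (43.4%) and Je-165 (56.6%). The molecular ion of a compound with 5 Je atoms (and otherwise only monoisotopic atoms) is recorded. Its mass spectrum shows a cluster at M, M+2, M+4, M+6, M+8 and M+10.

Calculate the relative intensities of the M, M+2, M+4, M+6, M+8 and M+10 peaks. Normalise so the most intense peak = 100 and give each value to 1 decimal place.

4.5 : 29.4 : 76.7 : 100.0 : 65.2 : 17.0

Expanding (0.434 + 0.566)^5:
P(M) = 0.434^5 = 0.015397
P(M+2) = 5 × 0.434^4 × 0.566^1 = 0.100403
P(M+4) = 10 × 0.434^3 × 0.566^2 = 0.261880
P(M+6) = 10 × 0.434^2 × 0.566^3 = 0.341530
P(M+8) = 5 × 0.434^1 × 0.566^4 = 0.222703
P(M+10) = 0.566^5 = 0.058087
The M+6 peak is largest (0.341530); scaling to 100 gives 4.5 : 29.4 : 76.7 : 100.0 : 65.2 : 17.0.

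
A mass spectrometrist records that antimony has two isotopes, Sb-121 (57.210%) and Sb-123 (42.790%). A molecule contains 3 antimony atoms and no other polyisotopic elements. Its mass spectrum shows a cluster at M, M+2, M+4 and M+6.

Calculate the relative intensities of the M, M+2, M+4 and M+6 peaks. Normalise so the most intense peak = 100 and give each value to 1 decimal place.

44.6 : 100.0 : 74.8 : 18.6

Each Sb atom is independently Sb-121 (p = 0.57210) or Sb-123 (q = 0.42790); the cluster is the binomial expansion (p + q)^3.
P(M) = 0.57210^3 = 0.187247
P(M+2) = 3 × 0.57210^2 × 0.42790^1 = 0.420153
P(M+4) = 3 × 0.57210^1 × 0.42790^2 = 0.314252
P(M+6) = 0.42790^3 = 0.078348
The M+2 peak is largest (0.420153); scaling to 100 gives 44.6 : 100.0 : 74.8 : 18.6.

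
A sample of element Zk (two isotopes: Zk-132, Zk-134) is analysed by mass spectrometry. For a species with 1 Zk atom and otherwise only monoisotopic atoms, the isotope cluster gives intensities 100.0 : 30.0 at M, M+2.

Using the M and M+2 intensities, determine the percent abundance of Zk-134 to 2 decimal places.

If p is the fraction of Zk that is Zk-132, then I(M+2)/I(M) = [C(1,1)·p^0·(1−p)] / p^1 = 1·(1−p)/p = 30.0/100.0 = 0.3000
(1−p)/p = 0.3000/1 = 0.3000  ⇒  p = 1/(1 + 0.3000) = 0.7692
Zk-132: 76.92%, Zk-134: 23.08%.

23.08%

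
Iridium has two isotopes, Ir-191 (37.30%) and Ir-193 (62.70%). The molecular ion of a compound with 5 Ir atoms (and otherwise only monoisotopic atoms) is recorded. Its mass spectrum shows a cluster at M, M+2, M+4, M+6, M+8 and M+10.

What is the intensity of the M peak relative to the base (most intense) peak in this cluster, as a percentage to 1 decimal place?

(0.3730 + 0.6270)^5 gives M 0.0072, M+2 0.0607, M+4 0.2040, M+6 0.3429, M+8 0.2882, M+10 0.0969; the largest is M+6.
P(M+6) = C(5,3) × 0.3730^2 × 0.6270^3 = 10 × 0.139129 × 0.24649188 = 0.342942 (base)
P(M) = C(5,0) × 0.3730^5 × 0.6270^0 = 1 × 0.00722012 × 1.0000 = 0.007220
Relative intensity = 0.007220 / 0.342942 × 100 = 2.1

2.1%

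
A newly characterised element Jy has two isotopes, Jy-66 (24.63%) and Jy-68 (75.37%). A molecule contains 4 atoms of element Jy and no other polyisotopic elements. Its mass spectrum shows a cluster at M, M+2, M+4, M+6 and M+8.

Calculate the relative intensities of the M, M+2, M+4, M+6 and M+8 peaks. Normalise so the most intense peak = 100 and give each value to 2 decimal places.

0.87 : 10.68 : 49.02 : 100.00 : 76.50

Each Jy atom is independently Jy-66 (p = 0.2463) or Jy-68 (q = 0.7537); the cluster is the binomial expansion (p + q)^4.
P(M) = 0.2463^4 = 0.003680
P(M+2) = 4 × 0.2463^3 × 0.7537^1 = 0.045046
P(M+4) = 6 × 0.2463^2 × 0.7537^2 = 0.206765
P(M+6) = 4 × 0.2463^1 × 0.7537^3 = 0.421813
P(M+8) = 0.7537^4 = 0.322696
The M+6 peak is largest (0.421813); scaling to 100 gives 0.87 : 10.68 : 49.02 : 100.00 : 76.50.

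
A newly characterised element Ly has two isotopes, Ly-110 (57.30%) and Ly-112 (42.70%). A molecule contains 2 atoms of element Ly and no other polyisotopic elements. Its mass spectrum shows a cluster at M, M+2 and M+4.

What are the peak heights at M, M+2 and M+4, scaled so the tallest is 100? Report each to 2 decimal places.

67.10 : 100.00 : 37.26

Expanding (0.5730 + 0.4270)^2:
P(M) = 0.5730^2 = 0.328329
P(M+2) = 2 × 0.5730^1 × 0.4270^1 = 0.489342
P(M+4) = 0.4270^2 = 0.182329
The M+2 peak is largest (0.489342); scaling to 100 gives 67.10 : 100.00 : 37.26.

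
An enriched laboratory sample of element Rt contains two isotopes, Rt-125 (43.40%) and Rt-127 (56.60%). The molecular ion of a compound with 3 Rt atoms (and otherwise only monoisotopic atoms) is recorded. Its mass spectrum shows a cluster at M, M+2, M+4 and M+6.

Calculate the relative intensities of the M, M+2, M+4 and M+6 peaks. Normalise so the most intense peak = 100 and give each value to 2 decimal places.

The 3 Rt atoms are independent, so intensities follow the terms of (0.4340 + 0.5660)^3.
P(M) = 0.4340^3 = 0.081747
P(M+2) = 3 × 0.4340^2 × 0.5660^1 = 0.319828
P(M+4) = 3 × 0.4340^1 × 0.5660^2 = 0.417104
P(M+6) = 0.5660^3 = 0.181321
The M+4 peak is largest (0.417104); scaling to 100 gives 19.60 : 76.68 : 100.00 : 43.47.

19.60 : 76.68 : 100.00 : 43.47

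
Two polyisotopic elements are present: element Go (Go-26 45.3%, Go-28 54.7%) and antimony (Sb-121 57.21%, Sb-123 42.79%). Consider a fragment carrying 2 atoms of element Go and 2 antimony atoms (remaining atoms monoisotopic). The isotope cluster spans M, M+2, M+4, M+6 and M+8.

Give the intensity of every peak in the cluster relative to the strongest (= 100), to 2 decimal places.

Element Go pattern (n=2): 0.205209 : 0.495582 : 0.299209
Antimony pattern (n=2): 0.32729841 : 0.48960318 : 0.18309841
Convolve the two distributions (both contribute in 2-u steps):
  M: 0.205209×0.32729841 = 0.067165
  M+2: 0.205209×0.48960318 + 0.495582×0.32729841 = 0.262674
  M+4: 0.205209×0.18309841 + 0.495582×0.48960318 + 0.299209×0.32729841 = 0.378143
  M+6: 0.495582×0.18309841 + 0.299209×0.48960318 = 0.237234
  M+8: 0.299209×0.18309841 = 0.054785
Scale to base peak (0.378143) = 100: 17.76 : 69.46 : 100.00 : 62.74 : 14.49

17.76 : 69.46 : 100.00 : 62.74 : 14.49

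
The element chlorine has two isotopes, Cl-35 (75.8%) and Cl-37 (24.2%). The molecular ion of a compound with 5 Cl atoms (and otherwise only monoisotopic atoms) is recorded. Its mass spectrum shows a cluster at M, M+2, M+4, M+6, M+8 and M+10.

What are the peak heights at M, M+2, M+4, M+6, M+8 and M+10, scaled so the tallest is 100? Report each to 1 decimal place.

Each Cl atom is independently Cl-35 (p = 0.758) or Cl-37 (q = 0.242); the cluster is the binomial expansion (p + q)^5.
P(M) = 0.758^5 = 0.250234
P(M+2) = 5 × 0.758^4 × 0.242^1 = 0.399450
P(M+4) = 10 × 0.758^3 × 0.242^2 = 0.255058
P(M+6) = 10 × 0.758^2 × 0.242^3 = 0.081430
P(M+8) = 5 × 0.758^1 × 0.242^4 = 0.012999
P(M+10) = 0.242^5 = 0.000830
The M+2 peak is largest (0.399450); scaling to 100 gives 62.6 : 100.0 : 63.9 : 20.4 : 3.3 : 0.2.

62.6 : 100.0 : 63.9 : 20.4 : 3.3 : 0.2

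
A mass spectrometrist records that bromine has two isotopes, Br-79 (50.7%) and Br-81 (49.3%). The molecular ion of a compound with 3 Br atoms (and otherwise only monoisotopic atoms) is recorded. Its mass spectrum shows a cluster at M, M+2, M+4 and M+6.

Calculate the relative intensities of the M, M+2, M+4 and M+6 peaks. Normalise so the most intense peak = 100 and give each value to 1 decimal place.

34.3 : 100.0 : 97.2 : 31.5

The 3 Br atoms are independent, so intensities follow the terms of (0.507 + 0.493)^3.
P(M) = 0.507^3 = 0.130324
P(M+2) = 3 × 0.507^2 × 0.493^1 = 0.380175
P(M+4) = 3 × 0.507^1 × 0.493^2 = 0.369678
P(M+6) = 0.493^3 = 0.119823
The M+2 peak is largest (0.380175); scaling to 100 gives 34.3 : 100.0 : 97.2 : 31.5.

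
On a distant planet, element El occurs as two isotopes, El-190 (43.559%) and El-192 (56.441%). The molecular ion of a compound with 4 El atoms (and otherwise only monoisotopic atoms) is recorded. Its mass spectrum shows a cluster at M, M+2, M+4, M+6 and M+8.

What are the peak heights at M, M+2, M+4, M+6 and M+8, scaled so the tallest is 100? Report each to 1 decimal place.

9.9 : 51.5 : 100.0 : 86.4 : 28.0

The 4 El atoms are independent, so intensities follow the terms of (0.43559 + 0.56441)^4.
P(M) = 0.43559^4 = 0.036001
P(M+2) = 4 × 0.43559^3 × 0.56441^1 = 0.186590
P(M+4) = 6 × 0.43559^2 × 0.56441^2 = 0.362657
P(M+6) = 4 × 0.43559^1 × 0.56441^3 = 0.313272
P(M+8) = 0.56441^4 = 0.101480
The M+4 peak is largest (0.362657); scaling to 100 gives 9.9 : 51.5 : 100.0 : 86.4 : 28.0.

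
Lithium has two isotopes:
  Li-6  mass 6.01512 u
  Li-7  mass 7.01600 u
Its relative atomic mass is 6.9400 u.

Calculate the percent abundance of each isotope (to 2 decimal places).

Let x be the fractional abundance of Li-6; then Li-7 has abundance 1 − x.
6.01512·x + 7.01600·(1 − x) = 6.9400
(6.01512 − 7.01600)·x = 6.9400 − 7.01600
x = -0.07600 / -1.00088 = 0.07593 → 7.59% Li-6, 92.41% Li-7.

Li-6: 7.59%, Li-7: 92.41%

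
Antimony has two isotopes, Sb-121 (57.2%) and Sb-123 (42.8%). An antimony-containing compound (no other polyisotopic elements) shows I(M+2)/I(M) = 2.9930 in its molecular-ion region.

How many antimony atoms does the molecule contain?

4

For n independent Sb atoms, I(M+2)/I(M) = n · (abundance Sb-123) / (abundance Sb-121) = n · 0.428/0.572.
n = 2.9930 × 0.572/0.428 = 4.00 ≈ 4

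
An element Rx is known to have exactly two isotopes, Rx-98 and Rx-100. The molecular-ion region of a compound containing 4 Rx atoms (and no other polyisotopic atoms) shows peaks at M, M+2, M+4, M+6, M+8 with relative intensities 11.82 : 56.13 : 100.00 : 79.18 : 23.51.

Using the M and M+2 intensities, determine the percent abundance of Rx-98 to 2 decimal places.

If p is the fraction of Rx that is Rx-98, then I(M+2)/I(M) = [C(4,1)·p^3·(1−p)] / p^4 = 4·(1−p)/p = 56.13/11.82 = 4.7487
(1−p)/p = 4.7487/4 = 1.1872  ⇒  p = 1/(1 + 1.1872) = 0.4572
Rx-98: 45.72%, Rx-100: 54.28%.

45.72%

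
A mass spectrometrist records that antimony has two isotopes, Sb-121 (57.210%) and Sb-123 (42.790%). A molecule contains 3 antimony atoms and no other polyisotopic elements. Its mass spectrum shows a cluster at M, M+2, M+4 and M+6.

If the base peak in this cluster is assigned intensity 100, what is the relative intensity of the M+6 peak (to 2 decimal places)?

(0.57210 + 0.42790)^3 gives M 0.1872, M+2 0.4202, M+4 0.3143, M+6 0.0783; the largest is M+2.
P(M+2) = C(3,1) × 0.57210^2 × 0.42790^1 = 3 × 0.32729841 × 0.4279 = 0.420153 (base)
P(M+6) = C(3,3) × 0.57210^0 × 0.42790^3 = 1 × 1.0000 × 0.07834781 = 0.078348
Relative intensity = 0.078348 / 0.420153 × 100 = 18.65

18.65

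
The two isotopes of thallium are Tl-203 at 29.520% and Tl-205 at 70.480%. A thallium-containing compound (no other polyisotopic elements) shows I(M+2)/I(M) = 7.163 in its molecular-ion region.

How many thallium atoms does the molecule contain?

3

For n independent Tl atoms, I(M+2)/I(M) = n · (abundance Tl-205) / (abundance Tl-203) = n · 0.70480/0.29520.
n = 7.163 × 0.29520/0.70480 = 3.00 ≈ 3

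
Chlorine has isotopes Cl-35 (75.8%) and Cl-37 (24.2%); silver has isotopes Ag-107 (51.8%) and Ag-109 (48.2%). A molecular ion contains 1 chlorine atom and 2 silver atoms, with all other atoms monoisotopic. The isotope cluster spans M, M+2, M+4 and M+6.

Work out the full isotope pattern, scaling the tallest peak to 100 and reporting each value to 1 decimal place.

45.9 : 100.0 : 67.0 : 12.7

Chlorine pattern (n=1): 0.7580 : 0.2420
Silver pattern (n=2): 0.268324 : 0.499352 : 0.232324
Convolve the two distributions (both contribute in 2-u steps):
  M: 0.7580×0.268324 = 0.203390
  M+2: 0.7580×0.499352 + 0.2420×0.268324 = 0.443443
  M+4: 0.7580×0.232324 + 0.2420×0.499352 = 0.296945
  M+6: 0.2420×0.232324 = 0.056222
Scale to base peak (0.443443) = 100: 45.9 : 100.0 : 67.0 : 12.7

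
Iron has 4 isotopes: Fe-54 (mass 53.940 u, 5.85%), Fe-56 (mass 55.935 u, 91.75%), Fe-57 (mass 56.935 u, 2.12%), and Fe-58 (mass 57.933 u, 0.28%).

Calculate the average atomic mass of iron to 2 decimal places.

55.85 u

Average mass = Σ (abundance × isotope mass) = 0.0585 × 53.940 + 0.9175 × 55.935 + 0.0212 × 56.935 + 0.0028 × 57.933
= 3.1555 + 51.3204 + 1.2070 + 0.1622 = 55.8451 u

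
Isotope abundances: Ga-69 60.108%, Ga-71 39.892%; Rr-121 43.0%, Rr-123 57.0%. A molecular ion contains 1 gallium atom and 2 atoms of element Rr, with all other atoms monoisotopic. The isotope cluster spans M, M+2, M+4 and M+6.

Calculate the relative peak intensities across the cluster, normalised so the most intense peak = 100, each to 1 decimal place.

Gallium pattern (n=1): 0.60108 : 0.39892
Element Rr pattern (n=2): 0.1849 : 0.4902 : 0.3249
Convolve the two distributions (both contribute in 2-u steps):
  M: 0.60108×0.1849 = 0.111140
  M+2: 0.60108×0.4902 + 0.39892×0.1849 = 0.368410
  M+4: 0.60108×0.3249 + 0.39892×0.4902 = 0.390841
  M+6: 0.39892×0.3249 = 0.129609
Scale to base peak (0.390841) = 100: 28.4 : 94.3 : 100.0 : 33.2

28.4 : 94.3 : 100.0 : 33.2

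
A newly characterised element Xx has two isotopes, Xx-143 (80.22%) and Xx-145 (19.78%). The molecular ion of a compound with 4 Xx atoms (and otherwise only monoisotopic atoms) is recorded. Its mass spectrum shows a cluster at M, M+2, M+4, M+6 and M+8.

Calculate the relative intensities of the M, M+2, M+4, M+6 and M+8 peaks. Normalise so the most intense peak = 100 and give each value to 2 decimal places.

100.00 : 98.63 : 36.48 : 6.00 : 0.37

The 4 Xx atoms are independent, so intensities follow the terms of (0.8022 + 0.1978)^4.
P(M) = 0.8022^4 = 0.414124
P(M+2) = 4 × 0.8022^3 × 0.1978^1 = 0.408446
P(M+4) = 6 × 0.8022^2 × 0.1978^2 = 0.151067
P(M+6) = 4 × 0.8022^1 × 0.1978^3 = 0.024833
P(M+8) = 0.1978^4 = 0.001531
The M peak is largest (0.414124); scaling to 100 gives 100.00 : 98.63 : 36.48 : 6.00 : 0.37.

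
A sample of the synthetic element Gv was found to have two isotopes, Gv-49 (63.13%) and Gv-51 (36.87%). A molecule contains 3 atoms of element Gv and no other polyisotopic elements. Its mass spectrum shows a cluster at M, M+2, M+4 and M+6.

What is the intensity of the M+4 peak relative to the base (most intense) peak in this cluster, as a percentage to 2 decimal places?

58.40%

(0.6313 + 0.3687)^3 gives M 0.2516, M+2 0.4408, M+4 0.2575, M+6 0.0501; the largest is M+2.
P(M+2) = C(3,1) × 0.6313^2 × 0.3687^1 = 3 × 0.39853969 × 0.3687 = 0.440825 (base)
P(M+4) = C(3,2) × 0.6313^1 × 0.3687^2 = 3 × 0.6313 × 0.13593969 = 0.257456
Relative intensity = 0.257456 / 0.440825 × 100 = 58.40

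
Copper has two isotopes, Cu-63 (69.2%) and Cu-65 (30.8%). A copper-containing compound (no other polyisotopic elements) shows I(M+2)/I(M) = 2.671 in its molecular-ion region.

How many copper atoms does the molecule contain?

For n independent Cu atoms, I(M+2)/I(M) = n · (abundance Cu-65) / (abundance Cu-63) = n · 0.308/0.692.
n = 2.671 × 0.692/0.308 = 6.00 ≈ 6

6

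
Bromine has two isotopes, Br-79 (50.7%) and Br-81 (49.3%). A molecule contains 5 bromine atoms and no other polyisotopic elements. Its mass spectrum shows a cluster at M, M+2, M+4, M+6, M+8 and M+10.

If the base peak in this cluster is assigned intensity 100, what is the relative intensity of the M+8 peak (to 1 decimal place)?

47.3

(0.507 + 0.493)^5 gives M 0.0335, M+2 0.1629, M+4 0.3168, M+6 0.3080, M+8 0.1497, M+10 0.0291; the largest is M+4.
P(M+4) = C(5,2) × 0.507^3 × 0.493^2 = 10 × 0.13032384 × 0.243049 = 0.316751 (base)
P(M+8) = C(5,4) × 0.507^1 × 0.493^4 = 5 × 0.5070 × 0.05907282 = 0.149750
Relative intensity = 0.149750 / 0.316751 × 100 = 47.3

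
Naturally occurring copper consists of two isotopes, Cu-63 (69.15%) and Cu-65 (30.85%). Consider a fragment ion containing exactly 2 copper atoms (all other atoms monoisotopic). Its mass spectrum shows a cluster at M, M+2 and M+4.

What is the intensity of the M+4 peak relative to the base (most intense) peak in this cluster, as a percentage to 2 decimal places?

19.90%

(0.6915 + 0.3085)^2 gives M 0.4782, M+2 0.4267, M+4 0.0952; the largest is M.
P(M) = C(2,0) × 0.6915^2 × 0.3085^0 = 1 × 0.47817225 × 1.0000 = 0.478172 (base)
P(M+4) = C(2,2) × 0.6915^0 × 0.3085^2 = 1 × 1.0000 × 0.09517225 = 0.095172
Relative intensity = 0.095172 / 0.478172 × 100 = 19.90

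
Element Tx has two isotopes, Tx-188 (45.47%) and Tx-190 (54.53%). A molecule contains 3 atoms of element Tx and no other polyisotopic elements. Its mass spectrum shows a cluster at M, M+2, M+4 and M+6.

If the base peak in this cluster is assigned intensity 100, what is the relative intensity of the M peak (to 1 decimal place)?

Term probabilities: M 0.0940, M+2 0.3382, M+4 0.4056, M+6 0.1621. Base peak = M+4.
P(M+4) = C(3,2) × 0.4547^1 × 0.5453^2 = 3 × 0.4547 × 0.29735209 = 0.405618 (base)
P(M) = C(3,0) × 0.4547^3 × 0.5453^0 = 1 × 0.09401018 × 1.0000 = 0.094010
Relative intensity = 0.094010 / 0.405618 × 100 = 23.2

23.2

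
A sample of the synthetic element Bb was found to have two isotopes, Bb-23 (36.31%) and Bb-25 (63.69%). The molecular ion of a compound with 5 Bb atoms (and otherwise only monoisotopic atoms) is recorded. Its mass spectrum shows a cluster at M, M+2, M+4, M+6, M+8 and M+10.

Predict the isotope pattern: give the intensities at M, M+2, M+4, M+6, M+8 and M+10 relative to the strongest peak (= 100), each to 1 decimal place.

1.9 : 16.3 : 57.0 : 100.0 : 87.7 : 30.8

Each Bb atom is independently Bb-23 (p = 0.3631) or Bb-25 (q = 0.6369); the cluster is the binomial expansion (p + q)^5.
P(M) = 0.3631^5 = 0.006311
P(M+2) = 5 × 0.3631^4 × 0.6369^1 = 0.055354
P(M+4) = 10 × 0.3631^3 × 0.6369^2 = 0.194187
P(M+6) = 10 × 0.3631^2 × 0.6369^3 = 0.340617
P(M+8) = 5 × 0.3631^1 × 0.6369^4 = 0.298732
P(M+10) = 0.6369^5 = 0.104799
The M+6 peak is largest (0.340617); scaling to 100 gives 1.9 : 16.3 : 57.0 : 100.0 : 87.7 : 30.8.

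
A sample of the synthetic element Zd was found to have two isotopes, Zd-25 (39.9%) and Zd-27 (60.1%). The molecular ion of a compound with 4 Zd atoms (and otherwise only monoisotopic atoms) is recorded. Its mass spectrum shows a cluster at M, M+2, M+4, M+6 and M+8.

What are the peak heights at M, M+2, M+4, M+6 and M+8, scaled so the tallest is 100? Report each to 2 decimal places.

The 4 Zd atoms are independent, so intensities follow the terms of (0.399 + 0.601)^4.
P(M) = 0.399^4 = 0.025345
P(M+2) = 4 × 0.399^3 × 0.601^1 = 0.152705
P(M+4) = 6 × 0.399^2 × 0.601^2 = 0.345021
P(M+6) = 4 × 0.399^1 × 0.601^3 = 0.346463
P(M+8) = 0.601^4 = 0.130466
The M+6 peak is largest (0.346463); scaling to 100 gives 7.32 : 44.08 : 99.58 : 100.00 : 37.66.

7.32 : 44.08 : 99.58 : 100.00 : 37.66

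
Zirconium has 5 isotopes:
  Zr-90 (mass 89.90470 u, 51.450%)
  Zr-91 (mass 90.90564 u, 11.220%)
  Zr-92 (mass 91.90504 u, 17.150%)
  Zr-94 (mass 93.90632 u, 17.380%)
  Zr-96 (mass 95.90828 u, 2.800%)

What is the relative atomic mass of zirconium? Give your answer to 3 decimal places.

Weight each isotope mass by its fractional abundance: 0.51450 × 89.90470 + 0.11220 × 90.90564 + 0.17150 × 91.90504 + 0.17380 × 93.90632 + 0.02800 × 95.90828
= 46.255968 + 10.199613 + 15.761714 + 16.320918 + 2.685432 = 91.223645 u

91.224 u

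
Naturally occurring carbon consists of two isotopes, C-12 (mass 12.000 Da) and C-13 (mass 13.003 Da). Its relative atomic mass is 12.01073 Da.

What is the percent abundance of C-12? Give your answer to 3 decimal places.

98.930%

Writing the weighted mean with unknown fraction x of C-12:
12.000·x + 13.003·(1 − x) = 12.01073
(12.000 − 13.003)·x = 12.01073 − 13.003
x = -0.99227 / -1.003 = 0.98930 → 98.930% C-12, 1.070% C-13.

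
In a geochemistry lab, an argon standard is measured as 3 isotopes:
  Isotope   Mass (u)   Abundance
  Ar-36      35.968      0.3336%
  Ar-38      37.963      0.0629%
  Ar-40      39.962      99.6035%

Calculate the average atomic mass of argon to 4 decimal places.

39.9474 u

Average mass = Σ (abundance × isotope mass) = 0.003336 × 35.968 + 0.000629 × 37.963 + 0.996035 × 39.962
= 0.11999 + 0.02388 + 39.80355 = 39.94742 u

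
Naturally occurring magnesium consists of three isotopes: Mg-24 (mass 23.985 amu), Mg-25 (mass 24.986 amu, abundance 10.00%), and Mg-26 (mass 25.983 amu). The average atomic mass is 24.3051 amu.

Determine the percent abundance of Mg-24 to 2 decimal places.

Let x and y be the fractions of Mg-24 and Mg-26. Then x + y = 1 − 0.1000 = 0.9000 and 23.985x + 25.983y = 24.3051 − 0.1000×24.986 = 21.8065.
Substituting: 23.985x + 25.983(0.9000 − x) = 21.8065
(23.985 − 25.983)x = -1.5782  ⇒  x = 0.78989, y = 0.11011
Mg-24: 78.99%, Mg-26: 11.01%.

78.99%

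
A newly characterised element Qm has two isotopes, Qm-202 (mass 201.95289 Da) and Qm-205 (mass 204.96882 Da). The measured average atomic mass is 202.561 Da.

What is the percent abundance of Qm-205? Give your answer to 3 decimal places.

20.163%

Writing the weighted mean with unknown fraction x of Qm-202:
201.95289·x + 204.96882·(1 − x) = 202.561
(201.95289 − 204.96882)·x = 202.561 − 204.96882
x = -2.40782 / -3.01593 = 0.79837 → 79.837% Qm-202, 20.163% Qm-205.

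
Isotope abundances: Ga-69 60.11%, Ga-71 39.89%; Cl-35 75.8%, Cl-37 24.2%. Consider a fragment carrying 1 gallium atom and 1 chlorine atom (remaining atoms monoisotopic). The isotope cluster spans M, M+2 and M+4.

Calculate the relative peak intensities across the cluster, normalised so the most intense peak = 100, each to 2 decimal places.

Gallium pattern (n=1): 0.6011 : 0.3989
Chlorine pattern (n=1): 0.7580 : 0.2420
Convolve the two distributions (both contribute in 2-u steps):
  M: 0.6011×0.7580 = 0.455634
  M+2: 0.6011×0.2420 + 0.3989×0.7580 = 0.447832
  M+4: 0.3989×0.2420 = 0.096534
Scale to base peak (0.455634) = 100: 100.00 : 98.29 : 21.19

100.00 : 98.29 : 21.19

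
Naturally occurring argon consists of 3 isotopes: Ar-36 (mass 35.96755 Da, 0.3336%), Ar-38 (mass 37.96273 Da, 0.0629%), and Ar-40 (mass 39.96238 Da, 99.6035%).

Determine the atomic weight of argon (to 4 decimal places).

39.9478 Da

Weight each isotope mass by its fractional abundance: 0.003336 × 35.96755 + 0.000629 × 37.96273 + 0.996035 × 39.96238
= 0.119988 + 0.023879 + 39.803929 = 39.947796 Da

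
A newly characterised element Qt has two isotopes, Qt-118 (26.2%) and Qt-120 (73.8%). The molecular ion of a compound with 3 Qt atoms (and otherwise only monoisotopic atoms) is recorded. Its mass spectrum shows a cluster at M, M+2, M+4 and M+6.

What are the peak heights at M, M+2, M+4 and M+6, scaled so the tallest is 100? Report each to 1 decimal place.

The 3 Qt atoms are independent, so intensities follow the terms of (0.262 + 0.738)^3.
P(M) = 0.262^3 = 0.017985
P(M+2) = 3 × 0.262^2 × 0.738^1 = 0.151978
P(M+4) = 3 × 0.262^1 × 0.738^2 = 0.428090
P(M+6) = 0.738^3 = 0.401947
The M+4 peak is largest (0.428090); scaling to 100 gives 4.2 : 35.5 : 100.0 : 93.9.

4.2 : 35.5 : 100.0 : 93.9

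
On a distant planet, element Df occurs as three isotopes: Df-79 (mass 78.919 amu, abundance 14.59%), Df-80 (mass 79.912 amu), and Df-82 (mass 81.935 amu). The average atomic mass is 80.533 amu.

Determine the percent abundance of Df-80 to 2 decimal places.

47.55%

Let x and y be the fractions of Df-80 and Df-82. Then x + y = 1 − 0.1459 = 0.8541 and 79.912x + 81.935y = 80.533 − 0.1459×78.919 = 69.0187179.
Substituting: 79.912x + 81.935(0.8541 − x) = 69.0187179
(79.912 − 81.935)x = -0.9619656  ⇒  x = 0.47551, y = 0.37859
Df-80: 47.55%, Df-82: 37.86%.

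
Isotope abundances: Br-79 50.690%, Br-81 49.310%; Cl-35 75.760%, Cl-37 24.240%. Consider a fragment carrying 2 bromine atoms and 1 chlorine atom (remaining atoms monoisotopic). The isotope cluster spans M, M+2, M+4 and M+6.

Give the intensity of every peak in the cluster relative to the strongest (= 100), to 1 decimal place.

44.1 : 100.0 : 69.2 : 13.4

Bromine pattern (n=2): 0.25694761 : 0.49990478 : 0.24314761
Chlorine pattern (n=1): 0.7576 : 0.2424
Convolve the two distributions (both contribute in 2-u steps):
  M: 0.25694761×0.7576 = 0.194664
  M+2: 0.25694761×0.2424 + 0.49990478×0.7576 = 0.441012
  M+4: 0.49990478×0.2424 + 0.24314761×0.7576 = 0.305386
  M+6: 0.24314761×0.2424 = 0.058939
Scale to base peak (0.441012) = 100: 44.1 : 100.0 : 69.2 : 13.4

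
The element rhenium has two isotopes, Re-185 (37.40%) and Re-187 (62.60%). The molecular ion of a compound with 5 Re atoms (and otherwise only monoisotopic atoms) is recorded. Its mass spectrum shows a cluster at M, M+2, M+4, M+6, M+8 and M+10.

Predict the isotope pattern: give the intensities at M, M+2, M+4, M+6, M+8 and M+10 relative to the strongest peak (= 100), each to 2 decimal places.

The 5 Re atoms are independent, so intensities follow the terms of (0.3740 + 0.6260)^5.
P(M) = 0.3740^5 = 0.007317
P(M+2) = 5 × 0.3740^4 × 0.6260^1 = 0.061239
P(M+4) = 10 × 0.3740^3 × 0.6260^2 = 0.205005
P(M+6) = 10 × 0.3740^2 × 0.6260^3 = 0.343136
P(M+8) = 5 × 0.3740^1 × 0.6260^4 = 0.287170
P(M+10) = 0.6260^5 = 0.096133
The M+6 peak is largest (0.343136); scaling to 100 gives 2.13 : 17.85 : 59.74 : 100.00 : 83.69 : 28.02.

2.13 : 17.85 : 59.74 : 100.00 : 83.69 : 28.02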